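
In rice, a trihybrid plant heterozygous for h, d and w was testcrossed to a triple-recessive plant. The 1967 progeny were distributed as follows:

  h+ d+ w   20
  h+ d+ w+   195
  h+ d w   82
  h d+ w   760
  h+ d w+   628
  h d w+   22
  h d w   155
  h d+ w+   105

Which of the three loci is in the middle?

The two most frequent reciprocal classes, h d+ w and h+ d w+, are the parental types, so the F1 was h d+ w / h+ d w+.
The two rarest classes, h+ d+ w and h d w+, are the double crossovers. Comparing them with the parentals, only the h allele has switched, so h is the middle locus and the order is d – h – w.

h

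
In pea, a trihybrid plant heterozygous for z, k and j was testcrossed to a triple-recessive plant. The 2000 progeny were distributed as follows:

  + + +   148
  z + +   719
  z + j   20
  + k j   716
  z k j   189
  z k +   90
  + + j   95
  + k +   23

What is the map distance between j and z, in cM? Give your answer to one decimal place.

19.0 cM

The two most frequent reciprocal classes, z + + and + k j, are the parental types, so the F1 was z + + / + k j.
The two rarest classes, z + j and + k +, are the double crossovers. Comparing them with the parentals, only the j allele has switched, so j is the middle locus and the order is k – j – z.
Crossovers in the j–z interval produce the single-crossover classes + + + and z k j (148 + 189 = 337) plus the double crossovers (43).
RF(j–z) = (337 + 43) / 2000 = 380/2000 = 0.1900 → 19.0 cM.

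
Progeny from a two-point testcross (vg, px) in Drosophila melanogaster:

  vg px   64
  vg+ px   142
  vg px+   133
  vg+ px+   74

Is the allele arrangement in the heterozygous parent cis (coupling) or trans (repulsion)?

The two most frequent classes are vg+ px (142) and vg px+ (133); these are the parental (non-recombinant) types.
So the F1 carried vg+ px on one chromosome and vg px+ on the other — the recessive alleles are on opposite chromosomes (trans / repulsion).

trans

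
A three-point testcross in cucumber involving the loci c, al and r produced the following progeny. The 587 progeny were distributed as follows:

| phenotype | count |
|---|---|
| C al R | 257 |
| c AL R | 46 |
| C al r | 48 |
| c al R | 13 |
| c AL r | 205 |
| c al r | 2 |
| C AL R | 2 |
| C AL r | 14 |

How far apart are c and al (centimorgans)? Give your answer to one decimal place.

5.3 centimorgans

The two most frequent reciprocal classes, C al R and c AL r, are the parental types, so the F1 was C al R / c AL r.
The two rarest classes, C AL R and c al r, are the double crossovers. Comparing them with the parentals, only the al allele has switched, so al is the middle locus and the order is c – al – r.
Crossovers in the c–al interval produce the single-crossover classes c al R and C AL r (13 + 14 = 27) plus the double crossovers (4).
RF(c–al) = (27 + 4) / 587 = 31/587 = 0.0528 → 5.3 centimorgans.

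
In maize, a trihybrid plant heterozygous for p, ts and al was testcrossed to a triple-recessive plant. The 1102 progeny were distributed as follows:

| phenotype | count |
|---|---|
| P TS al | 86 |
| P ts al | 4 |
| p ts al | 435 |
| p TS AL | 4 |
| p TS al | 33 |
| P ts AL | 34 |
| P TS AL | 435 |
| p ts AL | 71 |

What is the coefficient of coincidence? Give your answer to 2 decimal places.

0.71

The two most frequent reciprocal classes, P TS AL and p ts al, are the parental types, so the F1 was P TS AL / p ts al.
The two rarest classes, p TS AL and P ts al, are the double crossovers. Comparing them with the parentals, only the p allele has switched, so p is the middle locus and the order is ts – p – al.
ts–p: (67 + 8)/1102 = 0.0681; p–al: (157 + 8)/1102 = 0.1497.
Expected DCO frequency = 0.0681 × 0.1497 ≈ 0.01019; observed = 8/1102 ≈ 0.00726.
Coefficient of coincidence = 0.00726/0.01019 ≈ 0.71.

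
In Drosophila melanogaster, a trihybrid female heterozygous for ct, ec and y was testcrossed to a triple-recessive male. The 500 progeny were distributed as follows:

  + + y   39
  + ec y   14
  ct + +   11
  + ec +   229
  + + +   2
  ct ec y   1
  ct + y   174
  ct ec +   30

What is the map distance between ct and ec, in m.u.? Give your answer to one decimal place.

14.4 m.u.

The two most frequent reciprocal classes, ct + y and + ec +, are the parental types, so the F1 was ct + y / + ec +.
The two rarest classes, ct ec y and + + +, are the double crossovers. Comparing them with the parentals, only the ec allele has switched, so ec is the middle locus and the order is y – ec – ct.
Crossovers in the ec–ct interval produce the single-crossover classes + + y and ct ec + (39 + 30 = 69) plus the double crossovers (3).
RF(ec–ct) = (69 + 3) / 500 = 72/500 = 0.1440 → 14.4 m.u.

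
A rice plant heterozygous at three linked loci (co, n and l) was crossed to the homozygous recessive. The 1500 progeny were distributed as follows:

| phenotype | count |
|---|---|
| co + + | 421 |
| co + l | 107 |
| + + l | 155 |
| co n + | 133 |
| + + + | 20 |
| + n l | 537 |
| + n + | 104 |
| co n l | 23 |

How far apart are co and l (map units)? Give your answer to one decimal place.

16.9 map units

The two most frequent reciprocal classes, + n l and co + +, are the parental types, so the F1 was + n l / co + +.
The two rarest classes, co n l and + + +, are the double crossovers. Comparing them with the parentals, only the co allele has switched, so co is the middle locus and the order is n – co – l.
Crossovers in the co–l interval produce the single-crossover classes + n + and co + l (104 + 107 = 211) plus the double crossovers (43).
RF(co–l) = (211 + 43) / 1500 = 254/1500 = 0.1693 → 16.9 map units.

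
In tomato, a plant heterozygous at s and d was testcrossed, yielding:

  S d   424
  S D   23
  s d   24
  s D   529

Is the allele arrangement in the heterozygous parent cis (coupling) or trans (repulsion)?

trans

The two most frequent classes are S d (424) and s D (529); these are the parental (non-recombinant) types.
So the F1 carried S d on one chromosome and s D on the other — the recessive alleles are on opposite chromosomes (trans / repulsion).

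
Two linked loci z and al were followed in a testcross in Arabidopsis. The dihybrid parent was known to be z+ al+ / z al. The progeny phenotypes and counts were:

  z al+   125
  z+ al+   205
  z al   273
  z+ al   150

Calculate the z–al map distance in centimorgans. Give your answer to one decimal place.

The recombinant classes are z+ al and z al+: 150 + 125 = 275.
Recombination frequency = 275/753 = 0.3652 ≈ 36.5%, i.e. 36.5 centimorgans.

36.5 centimorgans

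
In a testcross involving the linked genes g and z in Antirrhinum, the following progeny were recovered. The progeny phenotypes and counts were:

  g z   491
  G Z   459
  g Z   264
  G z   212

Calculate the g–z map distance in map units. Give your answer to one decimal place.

The two most frequent classes, G Z (459) and g z (491), are the parental types, so the F1 was G Z / g z.
The recombinant classes are G z and g Z: 212 + 264 = 476.
Recombination frequency = 476/1426 = 0.3338 ≈ 33.4%, i.e. 33.4 map units.

33.4 map units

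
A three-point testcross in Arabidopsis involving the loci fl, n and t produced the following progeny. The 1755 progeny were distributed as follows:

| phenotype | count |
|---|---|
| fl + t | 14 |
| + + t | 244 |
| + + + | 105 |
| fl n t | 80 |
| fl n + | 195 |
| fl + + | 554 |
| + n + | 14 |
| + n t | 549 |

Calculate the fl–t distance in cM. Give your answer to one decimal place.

12.1 cM

The two most frequent reciprocal classes, + n t and fl + +, are the parental types, so the F1 was + n t / fl + +.
The two rarest classes, + n + and fl + t, are the double crossovers. Comparing them with the parentals, only the t allele has switched, so t is the middle locus and the order is n – t – fl.
Crossovers in the t–fl interval produce the single-crossover classes fl n t and + + + (80 + 105 = 185) plus the double crossovers (28).
RF(t–fl) = (185 + 28) / 1755 = 213/1755 = 0.1214 → 12.1 cM.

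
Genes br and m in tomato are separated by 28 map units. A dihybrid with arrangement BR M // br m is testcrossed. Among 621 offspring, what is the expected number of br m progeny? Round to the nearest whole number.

A map distance of 28 map units corresponds to a recombination frequency of 0.280.
The F1 is BR M / br m, so br m is a parental gamete class with expected frequency (1 − r)/2 = 0.720/2 = 0.3600.
Expected number = 0.3600 × 621 = 223.56 ≈ 224.

224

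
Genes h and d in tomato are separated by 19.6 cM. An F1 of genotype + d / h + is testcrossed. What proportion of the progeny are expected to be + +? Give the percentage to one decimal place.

A map distance of 19.6 cM corresponds to a recombination frequency of 0.196.
The F1 is + d / h +, so + + is a recombinant gamete class with expected frequency r/2 = 0.196/2 = 0.0980.
That is 0.0980 = 9.8% of the progeny.

9.8%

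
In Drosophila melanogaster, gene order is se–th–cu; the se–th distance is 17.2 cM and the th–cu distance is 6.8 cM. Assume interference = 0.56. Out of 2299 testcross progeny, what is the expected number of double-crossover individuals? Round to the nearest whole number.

12

Map distances give recombination frequencies of 0.172 and 0.068 for the two intervals.
With interference 0.56 (so coincidence = 0.44), expected double-crossover frequency = 0.172 × 0.068 × 0.44 = 0.00515.
Expected number = 0.00515 × 2299 = 11.83 ≈ 12.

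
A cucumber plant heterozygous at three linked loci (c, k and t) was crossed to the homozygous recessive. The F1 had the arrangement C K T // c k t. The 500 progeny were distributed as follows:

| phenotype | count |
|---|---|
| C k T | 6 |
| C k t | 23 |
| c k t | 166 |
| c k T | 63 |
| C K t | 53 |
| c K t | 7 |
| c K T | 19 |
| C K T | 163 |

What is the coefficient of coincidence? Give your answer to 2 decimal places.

The two rarest classes, C k T and c K t, are the double crossovers. Comparing them with the parentals, only the k allele has switched, so k is the middle locus and the order is c – k – t.
c–k: (42 + 13)/500 = 0.1100; k–t: (116 + 13)/500 = 0.2580.
Expected DCO frequency = 0.1100 × 0.2580 ≈ 0.02838; observed = 13/500 ≈ 0.02600.
Coefficient of coincidence = 0.02600/0.02838 ≈ 0.92.

0.92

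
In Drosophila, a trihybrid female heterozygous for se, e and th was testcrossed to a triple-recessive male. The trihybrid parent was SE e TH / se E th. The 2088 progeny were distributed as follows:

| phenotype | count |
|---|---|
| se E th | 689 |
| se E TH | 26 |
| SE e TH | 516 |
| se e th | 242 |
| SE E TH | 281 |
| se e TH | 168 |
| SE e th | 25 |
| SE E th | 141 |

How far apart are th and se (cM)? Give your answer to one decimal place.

The two rarest classes, SE e th and se E TH, are the double crossovers. Comparing them with the parentals, only the th allele has switched, so th is the middle locus and the order is se – th – e.
Crossovers in the se–th interval produce the single-crossover classes se e TH and SE E th (168 + 141 = 309) plus the double crossovers (51).
RF(se–th) = (309 + 51) / 2088 = 360/2088 = 0.1724 → 17.2 cM.

17.2 cM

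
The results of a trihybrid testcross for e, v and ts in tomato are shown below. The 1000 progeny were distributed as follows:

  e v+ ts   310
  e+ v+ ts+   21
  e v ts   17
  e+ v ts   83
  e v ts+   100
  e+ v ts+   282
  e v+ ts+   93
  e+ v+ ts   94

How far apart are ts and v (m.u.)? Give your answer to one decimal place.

The two most frequent reciprocal classes, e v+ ts and e+ v ts+, are the parental types, so the F1 was e v+ ts / e+ v ts+.
The two rarest classes, e v ts and e+ v+ ts+, are the double crossovers. Comparing them with the parentals, only the v allele has switched, so v is the middle locus and the order is e – v – ts.
Crossovers in the v–ts interval produce the single-crossover classes e v+ ts+ and e+ v ts (93 + 83 = 176) plus the double crossovers (38).
RF(v–ts) = (176 + 38) / 1000 = 214/1000 = 0.2140 → 21.4 m.u.

21.4 m.u.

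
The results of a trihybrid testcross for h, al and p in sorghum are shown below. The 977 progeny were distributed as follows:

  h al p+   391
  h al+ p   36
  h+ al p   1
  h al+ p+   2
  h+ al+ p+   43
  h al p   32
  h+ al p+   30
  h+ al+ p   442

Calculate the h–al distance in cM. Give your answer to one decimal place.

7.1 cM

The two most frequent reciprocal classes, h+ al+ p and h al p+, are the parental types, so the F1 was h+ al+ p / h al p+.
The two rarest classes, h+ al p and h al+ p+, are the double crossovers. Comparing them with the parentals, only the al allele has switched, so al is the middle locus and the order is p – al – h.
Crossovers in the al–h interval produce the single-crossover classes h al+ p and h+ al p+ (36 + 30 = 66) plus the double crossovers (3).
RF(al–h) = (66 + 3) / 977 = 69/977 = 0.0706 → 7.1 cM.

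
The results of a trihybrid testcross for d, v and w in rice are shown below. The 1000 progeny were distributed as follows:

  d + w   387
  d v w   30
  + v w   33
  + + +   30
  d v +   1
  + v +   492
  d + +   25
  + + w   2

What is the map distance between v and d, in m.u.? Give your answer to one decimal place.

6.3 m.u.

The two most frequent reciprocal classes, d + w and + v +, are the parental types, so the F1 was d + w / + v +.
The two rarest classes, + + w and d v +, are the double crossovers. Comparing them with the parentals, only the d allele has switched, so d is the middle locus and the order is w – d – v.
Crossovers in the d–v interval produce the single-crossover classes d v w and + + + (30 + 30 = 60) plus the double crossovers (3).
RF(d–v) = (60 + 3) / 1000 = 63/1000 = 0.0630 → 6.3 m.u.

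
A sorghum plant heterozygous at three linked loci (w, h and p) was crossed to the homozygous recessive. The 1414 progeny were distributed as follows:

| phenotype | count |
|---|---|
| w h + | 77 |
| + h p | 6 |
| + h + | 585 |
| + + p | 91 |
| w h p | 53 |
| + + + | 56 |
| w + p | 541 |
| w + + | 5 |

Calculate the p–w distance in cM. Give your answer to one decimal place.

12.7 cM

The two most frequent reciprocal classes, + h + and w + p, are the parental types, so the F1 was + h + / w + p.
The two rarest classes, + h p and w + +, are the double crossovers. Comparing them with the parentals, only the p allele has switched, so p is the middle locus and the order is w – p – h.
Crossovers in the w–p interval produce the single-crossover classes w h + and + + p (77 + 91 = 168) plus the double crossovers (11).
RF(w–p) = (168 + 11) / 1414 = 179/1414 = 0.1266 → 12.7 cM.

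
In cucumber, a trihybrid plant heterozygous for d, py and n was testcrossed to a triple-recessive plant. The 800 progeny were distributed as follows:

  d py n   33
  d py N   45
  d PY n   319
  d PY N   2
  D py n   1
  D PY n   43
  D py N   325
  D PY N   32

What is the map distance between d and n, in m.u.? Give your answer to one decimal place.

11.4 m.u.

The two most frequent reciprocal classes, d PY n and D py N, are the parental types, so the F1 was d PY n / D py N.
The two rarest classes, d PY N and D py n, are the double crossovers. Comparing them with the parentals, only the n allele has switched, so n is the middle locus and the order is d – n – py.
Crossovers in the d–n interval produce the single-crossover classes D PY n and d py N (43 + 45 = 88) plus the double crossovers (3).
RF(d–n) = (88 + 3) / 800 = 91/800 = 0.1138 → 11.4 m.u.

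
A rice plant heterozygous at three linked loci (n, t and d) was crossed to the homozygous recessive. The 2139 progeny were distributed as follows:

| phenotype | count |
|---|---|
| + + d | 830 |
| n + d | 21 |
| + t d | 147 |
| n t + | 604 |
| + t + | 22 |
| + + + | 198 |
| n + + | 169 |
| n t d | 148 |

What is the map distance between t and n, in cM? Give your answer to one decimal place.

The two most frequent reciprocal classes, n t + and + + d, are the parental types, so the F1 was n t + / + + d.
The two rarest classes, + t + and n + d, are the double crossovers. Comparing them with the parentals, only the n allele has switched, so n is the middle locus and the order is t – n – d.
Crossovers in the t–n interval produce the single-crossover classes n + + and + t d (169 + 147 = 316) plus the double crossovers (43).
RF(t–n) = (316 + 43) / 2139 = 359/2139 = 0.1678 → 16.8 cM.

16.8 cM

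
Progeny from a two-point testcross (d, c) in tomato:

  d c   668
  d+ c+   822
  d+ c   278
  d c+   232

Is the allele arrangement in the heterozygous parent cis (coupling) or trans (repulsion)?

The two most frequent classes are d+ c+ (822) and d c (668); these are the parental (non-recombinant) types.
So the F1 carried d+ c+ on one chromosome and d c on the other — the recessive alleles are on the same chromosome (cis / coupling).

cis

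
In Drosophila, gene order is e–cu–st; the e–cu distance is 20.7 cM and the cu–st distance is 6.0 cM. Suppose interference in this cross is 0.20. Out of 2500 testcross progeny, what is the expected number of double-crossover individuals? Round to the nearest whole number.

Map distances give recombination frequencies of 0.207 and 0.060 for the two intervals.
With interference 0.20 (so coincidence = 0.80), expected double-crossover frequency = 0.207 × 0.060 × 0.80 = 0.00994.
Expected number = 0.00994 × 2500 = 24.84 ≈ 25.

25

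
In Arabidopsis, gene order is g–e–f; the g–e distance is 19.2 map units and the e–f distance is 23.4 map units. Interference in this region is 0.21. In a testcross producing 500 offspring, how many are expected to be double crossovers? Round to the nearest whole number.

18

Map distances give recombination frequencies of 0.192 and 0.234 for the two intervals.
With interference 0.21 (so coincidence = 0.79), expected double-crossover frequency = 0.192 × 0.234 × 0.79 = 0.03549.
Expected number = 0.03549 × 500 = 17.75 ≈ 18.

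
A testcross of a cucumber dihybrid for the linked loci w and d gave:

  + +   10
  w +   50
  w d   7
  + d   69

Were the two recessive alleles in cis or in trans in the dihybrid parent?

trans

The two most frequent classes are + d (69) and w + (50); these are the parental (non-recombinant) types.
So the F1 carried + d on one chromosome and w + on the other — the recessive alleles are on opposite chromosomes (trans / repulsion).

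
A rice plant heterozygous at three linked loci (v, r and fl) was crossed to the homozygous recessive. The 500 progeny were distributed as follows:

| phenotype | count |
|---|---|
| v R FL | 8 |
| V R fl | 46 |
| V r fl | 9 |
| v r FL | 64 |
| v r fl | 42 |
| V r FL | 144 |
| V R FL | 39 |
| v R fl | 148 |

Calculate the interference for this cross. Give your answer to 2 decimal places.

0.32

The two most frequent reciprocal classes, V r FL and v R fl, are the parental types, so the F1 was V r FL / v R fl.
The two rarest classes, V r fl and v R FL, are the double crossovers. Comparing them with the parentals, only the fl allele has switched, so fl is the middle locus and the order is r – fl – v.
r–fl: (81 + 17)/500 = 0.1960; fl–v: (110 + 17)/500 = 0.2540.
Expected DCO frequency = 0.1960 × 0.2540 ≈ 0.04978; observed = 17/500 ≈ 0.03400.
Coefficient of coincidence = 0.03400/0.04978 ≈ 0.68; interference = 1 − 0.68 = 0.32.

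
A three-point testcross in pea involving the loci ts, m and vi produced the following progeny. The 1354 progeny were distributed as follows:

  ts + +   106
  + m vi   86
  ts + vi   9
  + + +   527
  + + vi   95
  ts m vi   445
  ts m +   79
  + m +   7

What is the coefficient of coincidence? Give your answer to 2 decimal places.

0.55

The two most frequent reciprocal classes, ts m vi and + + +, are the parental types, so the F1 was ts m vi / + + +.
The two rarest classes, ts + vi and + m +, are the double crossovers. Comparing them with the parentals, only the m allele has switched, so m is the middle locus and the order is vi – m – ts.
vi–m: (174 + 16)/1354 = 0.1403; m–ts: (192 + 16)/1354 = 0.1536.
Expected DCO frequency = 0.1403 × 0.1536 ≈ 0.02155; observed = 16/1354 ≈ 0.01182.
Coefficient of coincidence = 0.01182/0.02155 ≈ 0.55.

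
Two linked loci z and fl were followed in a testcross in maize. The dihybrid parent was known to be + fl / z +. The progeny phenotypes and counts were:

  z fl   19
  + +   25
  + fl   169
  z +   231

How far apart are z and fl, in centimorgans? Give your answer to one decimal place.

9.9 centimorgans

The recombinant classes are + + and z fl: 25 + 19 = 44.
Recombination frequency = 44/444 = 0.0991 ≈ 9.9%, i.e. 9.9 centimorgans.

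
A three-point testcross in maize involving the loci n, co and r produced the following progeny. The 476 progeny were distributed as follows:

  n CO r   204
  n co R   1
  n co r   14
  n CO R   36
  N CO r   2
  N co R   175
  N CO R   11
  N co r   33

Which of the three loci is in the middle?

The two most frequent reciprocal classes, n CO r and N co R, are the parental types, so the F1 was n CO r / N co R.
The two rarest classes, N CO r and n co R, are the double crossovers. Comparing them with the parentals, only the n allele has switched, so n is the middle locus and the order is r – n – co.

n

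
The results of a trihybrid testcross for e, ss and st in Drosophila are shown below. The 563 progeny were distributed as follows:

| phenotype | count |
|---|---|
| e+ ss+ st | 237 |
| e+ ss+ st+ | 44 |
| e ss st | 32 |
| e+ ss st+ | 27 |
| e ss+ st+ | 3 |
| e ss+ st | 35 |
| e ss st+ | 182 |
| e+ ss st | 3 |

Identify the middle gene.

ss

The two most frequent reciprocal classes, e ss st+ and e+ ss+ st, are the parental types, so the F1 was e ss st+ / e+ ss+ st.
The two rarest classes, e ss+ st+ and e+ ss st, are the double crossovers. Comparing them with the parentals, only the ss allele has switched, so ss is the middle locus and the order is e – ss – st.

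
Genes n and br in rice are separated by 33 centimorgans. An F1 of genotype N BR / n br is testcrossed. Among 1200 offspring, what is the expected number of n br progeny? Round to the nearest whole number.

402

A map distance of 33 centimorgans corresponds to a recombination frequency of 0.330.
The F1 is N BR / n br, so n br is a parental gamete class with expected frequency (1 − r)/2 = 0.670/2 = 0.3350.
Expected number = 0.3350 × 1200 = 402.00 ≈ 402.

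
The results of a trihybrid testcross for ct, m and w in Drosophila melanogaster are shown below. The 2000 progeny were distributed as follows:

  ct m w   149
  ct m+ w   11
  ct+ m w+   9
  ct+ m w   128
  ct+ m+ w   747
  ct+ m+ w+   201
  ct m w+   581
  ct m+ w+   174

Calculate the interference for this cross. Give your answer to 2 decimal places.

0.66

The two most frequent reciprocal classes, ct+ m+ w and ct m w+, are the parental types, so the F1 was ct+ m+ w / ct m w+.
The two rarest classes, ct m+ w and ct+ m w+, are the double crossovers. Comparing them with the parentals, only the ct allele has switched, so ct is the middle locus and the order is m – ct – w.
m–ct: (302 + 20)/2000 = 0.1610; ct–w: (350 + 20)/2000 = 0.1850.
Expected DCO frequency = 0.1610 × 0.1850 ≈ 0.02978; observed = 20/2000 ≈ 0.01000.
Coefficient of coincidence = 0.01000/0.02978 ≈ 0.34; interference = 1 − 0.34 = 0.66.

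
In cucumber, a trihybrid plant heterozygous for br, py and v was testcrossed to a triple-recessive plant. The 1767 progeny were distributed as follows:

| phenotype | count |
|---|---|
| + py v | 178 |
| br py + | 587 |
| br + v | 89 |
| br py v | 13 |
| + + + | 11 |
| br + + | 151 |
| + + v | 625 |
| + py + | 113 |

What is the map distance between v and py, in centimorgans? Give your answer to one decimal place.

The two most frequent reciprocal classes, + + v and br py +, are the parental types, so the F1 was + + v / br py +.
The two rarest classes, + + + and br py v, are the double crossovers. Comparing them with the parentals, only the v allele has switched, so v is the middle locus and the order is py – v – br.
Crossovers in the py–v interval produce the single-crossover classes + py v and br + + (178 + 151 = 329) plus the double crossovers (24).
RF(py–v) = (329 + 24) / 1767 = 353/1767 = 0.1998 → 20.0 centimorgans.

20.0 centimorgans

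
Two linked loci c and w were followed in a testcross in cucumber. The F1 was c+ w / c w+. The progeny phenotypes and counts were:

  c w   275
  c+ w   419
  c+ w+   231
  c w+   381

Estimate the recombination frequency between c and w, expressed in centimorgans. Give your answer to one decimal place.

The recombinant classes are c+ w+ and c w: 231 + 275 = 506.
Recombination frequency = 506/1306 = 0.3874 ≈ 38.7%, i.e. 38.7 centimorgans.

38.7 centimorgans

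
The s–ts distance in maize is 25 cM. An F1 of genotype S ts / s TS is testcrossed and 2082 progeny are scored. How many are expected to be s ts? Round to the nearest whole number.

260

A map distance of 25 cM corresponds to a recombination frequency of 0.250.
The F1 is S ts / s TS, so s ts is a recombinant gamete class with expected frequency r/2 = 0.250/2 = 0.1250.
Expected number = 0.1250 × 2082 = 260.25 ≈ 260.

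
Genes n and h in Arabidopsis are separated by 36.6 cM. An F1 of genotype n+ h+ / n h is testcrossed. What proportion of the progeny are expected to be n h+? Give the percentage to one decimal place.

A map distance of 36.6 cM corresponds to a recombination frequency of 0.366.
The F1 is n+ h+ / n h, so n h+ is a recombinant gamete class with expected frequency r/2 = 0.366/2 = 0.1830.
That is 0.1830 = 18.3% of the progeny.

18.3%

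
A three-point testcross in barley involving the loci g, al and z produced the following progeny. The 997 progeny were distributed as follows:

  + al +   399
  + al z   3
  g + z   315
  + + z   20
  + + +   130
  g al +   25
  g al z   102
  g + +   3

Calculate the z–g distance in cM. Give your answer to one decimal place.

The two most frequent reciprocal classes, + al + and g + z, are the parental types, so the F1 was + al + / g + z.
The two rarest classes, + al z and g + +, are the double crossovers. Comparing them with the parentals, only the z allele has switched, so z is the middle locus and the order is g – z – al.
Crossovers in the g–z interval produce the single-crossover classes g al + and + + z (25 + 20 = 45) plus the double crossovers (6).
RF(g–z) = (45 + 6) / 997 = 51/997 = 0.0512 → 5.1 cM.

5.1 cM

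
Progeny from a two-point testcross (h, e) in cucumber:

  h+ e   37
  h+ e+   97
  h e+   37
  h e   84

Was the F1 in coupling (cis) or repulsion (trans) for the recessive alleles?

The two most frequent classes are h+ e+ (97) and h e (84); these are the parental (non-recombinant) types.
So the F1 carried h+ e+ on one chromosome and h e on the other — the recessive alleles are on the same chromosome (cis / coupling).

cis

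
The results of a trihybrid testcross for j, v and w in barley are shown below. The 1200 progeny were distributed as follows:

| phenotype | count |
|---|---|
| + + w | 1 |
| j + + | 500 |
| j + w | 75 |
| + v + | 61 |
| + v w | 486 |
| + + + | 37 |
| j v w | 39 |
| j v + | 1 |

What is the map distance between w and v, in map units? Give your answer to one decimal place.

The two most frequent reciprocal classes, + v w and j + +, are the parental types, so the F1 was + v w / j + +.
The two rarest classes, + + w and j v +, are the double crossovers. Comparing them with the parentals, only the v allele has switched, so v is the middle locus and the order is j – v – w.
Crossovers in the v–w interval produce the single-crossover classes + v + and j + w (61 + 75 = 136) plus the double crossovers (2).
RF(v–w) = (136 + 2) / 1200 = 138/1200 = 0.1150 → 11.5 map units.

11.5 map units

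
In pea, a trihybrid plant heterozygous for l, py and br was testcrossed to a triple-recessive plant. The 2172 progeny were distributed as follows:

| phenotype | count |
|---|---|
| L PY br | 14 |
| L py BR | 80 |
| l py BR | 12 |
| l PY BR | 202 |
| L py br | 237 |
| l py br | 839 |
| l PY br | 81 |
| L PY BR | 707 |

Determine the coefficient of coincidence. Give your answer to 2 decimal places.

The two most frequent reciprocal classes, l py br and L PY BR, are the parental types, so the F1 was l py br / L PY BR.
The two rarest classes, l py BR and L PY br, are the double crossovers. Comparing them with the parentals, only the br allele has switched, so br is the middle locus and the order is l – br – py.
l–br: (439 + 26)/2172 = 0.2141; br–py: (161 + 26)/2172 = 0.0861.
Expected DCO frequency = 0.2141 × 0.0861 ≈ 0.01843; observed = 26/2172 ≈ 0.01197.
Coefficient of coincidence = 0.01197/0.01843 ≈ 0.65.

0.65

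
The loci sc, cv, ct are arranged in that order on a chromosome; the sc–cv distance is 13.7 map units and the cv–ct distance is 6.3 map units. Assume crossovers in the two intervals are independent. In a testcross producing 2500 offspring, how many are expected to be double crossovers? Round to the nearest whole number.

22

Map distances give recombination frequencies of 0.137 and 0.063 for the two intervals.
With no interference, expected double-crossover frequency = 0.137 × 0.063 = 0.00863.
Expected number = 0.00863 × 2500 = 21.58 ≈ 22.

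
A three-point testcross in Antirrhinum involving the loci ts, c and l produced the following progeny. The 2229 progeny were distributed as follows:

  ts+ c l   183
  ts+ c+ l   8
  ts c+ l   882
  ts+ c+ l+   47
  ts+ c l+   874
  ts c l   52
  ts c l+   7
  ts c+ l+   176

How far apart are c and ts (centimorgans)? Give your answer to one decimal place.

The two most frequent reciprocal classes, ts+ c l+ and ts c+ l, are the parental types, so the F1 was ts+ c l+ / ts c+ l.
The two rarest classes, ts c l+ and ts+ c+ l, are the double crossovers. Comparing them with the parentals, only the ts allele has switched, so ts is the middle locus and the order is l – ts – c.
Crossovers in the ts–c interval produce the single-crossover classes ts+ c+ l+ and ts c l (47 + 52 = 99) plus the double crossovers (15).
RF(ts–c) = (99 + 15) / 2229 = 114/2229 = 0.0511 → 5.1 centimorgans.

5.1 centimorgans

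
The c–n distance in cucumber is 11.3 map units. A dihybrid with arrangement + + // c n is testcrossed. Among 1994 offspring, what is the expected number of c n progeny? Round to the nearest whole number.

A map distance of 11.3 map units corresponds to a recombination frequency of 0.113.
The F1 is + + / c n, so c n is a parental gamete class with expected frequency (1 − r)/2 = 0.887/2 = 0.4435.
Expected number = 0.4435 × 1994 = 884.34 ≈ 884.

884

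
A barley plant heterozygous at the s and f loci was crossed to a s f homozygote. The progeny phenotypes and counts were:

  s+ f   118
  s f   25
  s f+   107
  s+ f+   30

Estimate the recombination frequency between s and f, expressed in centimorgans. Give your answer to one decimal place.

19.6 centimorgans

The two most frequent classes, s+ f (118) and s f+ (107), are the parental types, so the F1 was s+ f / s f+.
The recombinant classes are s+ f+ and s f: 30 + 25 = 55.
Recombination frequency = 55/280 = 0.1964 ≈ 19.6%, i.e. 19.6 centimorgans.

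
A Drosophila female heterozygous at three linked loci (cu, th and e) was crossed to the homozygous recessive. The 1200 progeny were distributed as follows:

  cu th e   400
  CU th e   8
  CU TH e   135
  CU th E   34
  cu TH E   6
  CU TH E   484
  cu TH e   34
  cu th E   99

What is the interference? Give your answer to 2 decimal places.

0.17

The two most frequent reciprocal classes, cu th e and CU TH E, are the parental types, so the F1 was cu th e / CU TH E.
The two rarest classes, CU th e and cu TH E, are the double crossovers. Comparing them with the parentals, only the cu allele has switched, so cu is the middle locus and the order is e – cu – th.
e–cu: (234 + 14)/1200 = 0.2067; cu–th: (68 + 14)/1200 = 0.0683.
Expected DCO frequency = 0.2067 × 0.0683 ≈ 0.01412; observed = 14/1200 ≈ 0.01167.
Coefficient of coincidence = 0.01167/0.01412 ≈ 0.83; interference = 1 − 0.83 = 0.17.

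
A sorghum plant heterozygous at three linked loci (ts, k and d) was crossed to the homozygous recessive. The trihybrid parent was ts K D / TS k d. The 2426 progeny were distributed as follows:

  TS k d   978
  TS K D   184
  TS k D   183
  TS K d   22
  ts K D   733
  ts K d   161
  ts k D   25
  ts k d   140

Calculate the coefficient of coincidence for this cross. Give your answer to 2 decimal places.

The two rarest classes, ts k D and TS K d, are the double crossovers. Comparing them with the parentals, only the k allele has switched, so k is the middle locus and the order is ts – k – d.
ts–k: (324 + 47)/2426 = 0.1529; k–d: (344 + 47)/2426 = 0.1612.
Expected DCO frequency = 0.1529 × 0.1612 ≈ 0.02465; observed = 47/2426 ≈ 0.01937.
Coefficient of coincidence = 0.01937/0.02465 ≈ 0.79.

0.79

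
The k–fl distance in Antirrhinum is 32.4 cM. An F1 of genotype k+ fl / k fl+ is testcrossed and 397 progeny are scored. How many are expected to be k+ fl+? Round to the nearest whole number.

64

A map distance of 32.4 cM corresponds to a recombination frequency of 0.324.
The F1 is k+ fl / k fl+, so k+ fl+ is a recombinant gamete class with expected frequency r/2 = 0.324/2 = 0.1620.
Expected number = 0.1620 × 397 = 64.31 ≈ 64.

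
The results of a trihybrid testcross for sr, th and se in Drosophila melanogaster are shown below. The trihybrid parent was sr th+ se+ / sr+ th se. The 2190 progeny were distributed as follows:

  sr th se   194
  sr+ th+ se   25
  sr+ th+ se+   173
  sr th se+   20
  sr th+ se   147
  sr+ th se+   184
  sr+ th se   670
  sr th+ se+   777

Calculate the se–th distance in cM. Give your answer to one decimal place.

The two rarest classes, sr th se+ and sr+ th+ se, are the double crossovers. Comparing them with the parentals, only the th allele has switched, so th is the middle locus and the order is sr – th – se.
Crossovers in the th–se interval produce the single-crossover classes sr th+ se and sr+ th se+ (147 + 184 = 331) plus the double crossovers (45).
RF(th–se) = (331 + 45) / 2190 = 376/2190 = 0.1717 → 17.2 cM.

17.2 cM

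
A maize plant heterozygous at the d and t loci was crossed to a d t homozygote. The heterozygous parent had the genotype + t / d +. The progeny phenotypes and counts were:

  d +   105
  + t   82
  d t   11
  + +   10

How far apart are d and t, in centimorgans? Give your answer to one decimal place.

10.1 centimorgans

The recombinant classes are + + and d t: 10 + 11 = 21.
Recombination frequency = 21/208 = 0.1010 ≈ 10.1%, i.e. 10.1 centimorgans.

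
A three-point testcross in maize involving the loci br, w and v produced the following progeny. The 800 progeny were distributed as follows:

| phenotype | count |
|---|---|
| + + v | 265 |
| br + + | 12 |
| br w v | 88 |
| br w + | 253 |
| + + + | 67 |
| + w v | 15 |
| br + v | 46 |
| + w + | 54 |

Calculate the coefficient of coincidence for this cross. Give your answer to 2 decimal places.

0.93

The two most frequent reciprocal classes, br w + and + + v, are the parental types, so the F1 was br w + / + + v.
The two rarest classes, br + + and + w v, are the double crossovers. Comparing them with the parentals, only the w allele has switched, so w is the middle locus and the order is br – w – v.
br–w: (100 + 27)/800 = 0.1588; w–v: (155 + 27)/800 = 0.2275.
Expected DCO frequency = 0.1588 × 0.2275 ≈ 0.03613; observed = 27/800 ≈ 0.03375.
Coefficient of coincidence = 0.03375/0.03613 ≈ 0.93.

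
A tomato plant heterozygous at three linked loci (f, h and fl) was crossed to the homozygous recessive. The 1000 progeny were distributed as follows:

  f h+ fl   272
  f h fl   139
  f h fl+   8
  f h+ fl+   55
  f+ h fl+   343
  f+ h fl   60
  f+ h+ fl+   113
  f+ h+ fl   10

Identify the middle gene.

The two most frequent reciprocal classes, f+ h fl+ and f h+ fl, are the parental types, so the F1 was f+ h fl+ / f h+ fl.
The two rarest classes, f h fl+ and f+ h+ fl, are the double crossovers. Comparing them with the parentals, only the f allele has switched, so f is the middle locus and the order is h – f – fl.

f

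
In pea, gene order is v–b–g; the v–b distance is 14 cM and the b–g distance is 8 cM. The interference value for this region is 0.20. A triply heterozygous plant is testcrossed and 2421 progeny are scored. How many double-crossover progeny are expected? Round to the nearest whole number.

22

Map distances give recombination frequencies of 0.140 and 0.080 for the two intervals.
With interference 0.20 (so coincidence = 0.80), expected double-crossover frequency = 0.140 × 0.080 × 0.80 = 0.00896.
Expected number = 0.00896 × 2421 = 21.69 ≈ 22.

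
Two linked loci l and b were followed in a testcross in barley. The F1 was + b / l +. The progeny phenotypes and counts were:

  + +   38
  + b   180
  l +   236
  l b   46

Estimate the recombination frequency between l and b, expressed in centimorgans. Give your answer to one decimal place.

The recombinant classes are + + and l b: 38 + 46 = 84.
Recombination frequency = 84/500 = 0.1680 ≈ 16.8%, i.e. 16.8 centimorgans.

16.8 centimorgans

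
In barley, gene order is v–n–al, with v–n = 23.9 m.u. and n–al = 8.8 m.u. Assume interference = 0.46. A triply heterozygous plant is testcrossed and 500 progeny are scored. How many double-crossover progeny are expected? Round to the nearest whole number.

Map distances give recombination frequencies of 0.239 and 0.088 for the two intervals.
With interference 0.46 (so coincidence = 0.54), expected double-crossover frequency = 0.239 × 0.088 × 0.54 = 0.01136.
Expected number = 0.01136 × 500 = 5.68 ≈ 6.

6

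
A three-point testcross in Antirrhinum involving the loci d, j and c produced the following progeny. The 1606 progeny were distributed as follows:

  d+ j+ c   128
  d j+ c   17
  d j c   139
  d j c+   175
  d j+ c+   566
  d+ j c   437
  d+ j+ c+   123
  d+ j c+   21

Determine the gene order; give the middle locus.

The two most frequent reciprocal classes, d j+ c+ and d+ j c, are the parental types, so the F1 was d j+ c+ / d+ j c.
The two rarest classes, d j+ c and d+ j c+, are the double crossovers. Comparing them with the parentals, only the c allele has switched, so c is the middle locus and the order is j – c – d.

c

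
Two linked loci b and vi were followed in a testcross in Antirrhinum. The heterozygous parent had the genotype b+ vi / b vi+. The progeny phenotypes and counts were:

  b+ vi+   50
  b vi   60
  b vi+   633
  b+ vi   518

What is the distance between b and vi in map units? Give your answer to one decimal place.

8.7 map units

The recombinant classes are b+ vi+ and b vi: 50 + 60 = 110.
Recombination frequency = 110/1261 = 0.0872 ≈ 8.7%, i.e. 8.7 map units.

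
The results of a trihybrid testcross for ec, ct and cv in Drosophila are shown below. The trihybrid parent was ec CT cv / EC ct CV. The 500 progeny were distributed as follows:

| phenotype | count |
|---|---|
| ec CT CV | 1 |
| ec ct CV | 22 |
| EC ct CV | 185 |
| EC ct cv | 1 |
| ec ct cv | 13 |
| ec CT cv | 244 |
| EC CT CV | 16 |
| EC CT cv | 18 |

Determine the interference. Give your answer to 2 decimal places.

The two rarest classes, ec CT CV and EC ct cv, are the double crossovers. Comparing them with the parentals, only the cv allele has switched, so cv is the middle locus and the order is ec – cv – ct.
ec–cv: (40 + 2)/500 = 0.0840; cv–ct: (29 + 2)/500 = 0.0620.
Expected DCO frequency = 0.0840 × 0.0620 ≈ 0.00521; observed = 2/500 ≈ 0.00400.
Coefficient of coincidence = 0.00400/0.00521 ≈ 0.77; interference = 1 − 0.77 = 0.23.

0.23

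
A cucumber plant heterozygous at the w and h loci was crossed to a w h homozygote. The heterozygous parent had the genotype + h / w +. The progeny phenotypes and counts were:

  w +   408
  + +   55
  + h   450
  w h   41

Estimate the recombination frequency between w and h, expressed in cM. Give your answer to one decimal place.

The recombinant classes are + + and w h: 55 + 41 = 96.
Recombination frequency = 96/954 = 0.1006 ≈ 10.1%, i.e. 10.1 cM.

10.1 cM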